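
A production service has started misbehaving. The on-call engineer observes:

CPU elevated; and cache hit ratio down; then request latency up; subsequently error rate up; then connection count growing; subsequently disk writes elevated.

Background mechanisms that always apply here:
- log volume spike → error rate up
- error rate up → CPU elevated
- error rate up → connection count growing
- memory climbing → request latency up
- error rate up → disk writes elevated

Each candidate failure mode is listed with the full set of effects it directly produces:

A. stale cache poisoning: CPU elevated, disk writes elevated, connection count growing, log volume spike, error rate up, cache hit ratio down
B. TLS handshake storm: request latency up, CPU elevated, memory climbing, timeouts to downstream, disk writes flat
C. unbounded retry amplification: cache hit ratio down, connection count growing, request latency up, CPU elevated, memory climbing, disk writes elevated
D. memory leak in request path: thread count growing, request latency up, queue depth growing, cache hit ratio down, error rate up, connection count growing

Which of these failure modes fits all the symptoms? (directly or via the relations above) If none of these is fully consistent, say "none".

D

Per-candidate check:
(A) stale cache poisoning — does not account for request latency up
(B) TLS handshake storm — CPU elevated match; cache hit ratio down miss; request latency up match; error rate up miss; connection count growing miss; disk writes elevated miss
(C) unbounded retry amplification — does not account for error rate up
(D) memory leak in request path — accounts for every observation (CPU elevated via error rate up → CPU elevated)
(D) alone accounts for all the evidence.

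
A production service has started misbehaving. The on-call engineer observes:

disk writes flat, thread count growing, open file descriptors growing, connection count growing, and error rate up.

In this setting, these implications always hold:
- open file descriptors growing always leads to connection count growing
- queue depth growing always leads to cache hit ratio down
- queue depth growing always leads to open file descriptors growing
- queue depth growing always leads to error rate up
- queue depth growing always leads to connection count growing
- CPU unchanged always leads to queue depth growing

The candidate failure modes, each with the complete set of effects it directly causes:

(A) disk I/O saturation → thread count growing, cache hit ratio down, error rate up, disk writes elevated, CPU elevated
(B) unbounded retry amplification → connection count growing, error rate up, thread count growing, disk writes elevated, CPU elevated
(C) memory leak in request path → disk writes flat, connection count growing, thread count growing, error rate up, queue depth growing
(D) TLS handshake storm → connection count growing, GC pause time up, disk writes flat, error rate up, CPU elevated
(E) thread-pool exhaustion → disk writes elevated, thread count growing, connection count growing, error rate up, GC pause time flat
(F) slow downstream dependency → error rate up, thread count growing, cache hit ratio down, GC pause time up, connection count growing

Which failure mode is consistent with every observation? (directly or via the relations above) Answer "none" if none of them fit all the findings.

C

For each candidate, compare predicted effects to what was observed:
(A) disk I/O saturation — fails on disk writes flat, open file descriptors growing, connection count growing (predicts disk writes elevated, not disk writes flat)
(B) unbounded retry amplification — disk writes flat ✗; thread count growing ✓; open file descriptors growing ✗; connection count growing ✓; error rate up ✓
(C) memory leak in request path — accounts for every observation (open file descriptors growing through queue depth growing → open file descriptors growing)
(D) TLS handshake storm — disk writes flat ✓; thread count growing ✗; open file descriptors growing ✗; connection count growing ✓; error rate up ✓
(E) thread-pool exhaustion — fails on disk writes flat, open file descriptors growing (predicts disk writes elevated, not disk writes flat)
(F) slow downstream dependency — does not account for disk writes flat, open file descriptors growing
(C) alone accounts for all the evidence.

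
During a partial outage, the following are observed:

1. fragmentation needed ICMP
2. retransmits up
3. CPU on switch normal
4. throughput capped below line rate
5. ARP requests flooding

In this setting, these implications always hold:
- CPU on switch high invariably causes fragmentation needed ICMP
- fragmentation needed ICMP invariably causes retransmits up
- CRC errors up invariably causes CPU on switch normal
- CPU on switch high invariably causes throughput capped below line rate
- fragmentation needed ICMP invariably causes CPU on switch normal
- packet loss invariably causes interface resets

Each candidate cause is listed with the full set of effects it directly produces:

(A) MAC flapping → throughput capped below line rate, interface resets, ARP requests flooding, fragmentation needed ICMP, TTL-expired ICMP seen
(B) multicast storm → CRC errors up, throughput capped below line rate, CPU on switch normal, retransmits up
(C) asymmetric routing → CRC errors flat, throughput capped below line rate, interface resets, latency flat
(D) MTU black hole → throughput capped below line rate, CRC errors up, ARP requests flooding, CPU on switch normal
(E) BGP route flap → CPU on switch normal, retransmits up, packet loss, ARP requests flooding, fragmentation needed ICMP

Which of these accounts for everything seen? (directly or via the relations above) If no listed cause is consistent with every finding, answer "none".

Testing each hypothesis:
(A) MAC flapping — accounts for every observation (retransmits up by fragmentation needed ICMP → retransmits up)
(B) multicast storm — fragmentation needed ICMP miss; retransmits up match; CPU on switch normal match; throughput capped below line rate match; ARP requests flooding miss
(C) asymmetric routing — fragmentation needed ICMP miss; retransmits up miss; CPU on switch normal miss; throughput capped below line rate match; ARP requests flooding miss
(D) MTU black hole — fragmentation needed ICMP miss; retransmits up miss; CPU on switch normal match; throughput capped below line rate match; ARP requests flooding match
(E) BGP route flap — fragmentation needed ICMP match; retransmits up match; CPU on switch normal match; throughput capped below line rate miss; ARP requests flooding match
Only (A) is consistent with every observation.

A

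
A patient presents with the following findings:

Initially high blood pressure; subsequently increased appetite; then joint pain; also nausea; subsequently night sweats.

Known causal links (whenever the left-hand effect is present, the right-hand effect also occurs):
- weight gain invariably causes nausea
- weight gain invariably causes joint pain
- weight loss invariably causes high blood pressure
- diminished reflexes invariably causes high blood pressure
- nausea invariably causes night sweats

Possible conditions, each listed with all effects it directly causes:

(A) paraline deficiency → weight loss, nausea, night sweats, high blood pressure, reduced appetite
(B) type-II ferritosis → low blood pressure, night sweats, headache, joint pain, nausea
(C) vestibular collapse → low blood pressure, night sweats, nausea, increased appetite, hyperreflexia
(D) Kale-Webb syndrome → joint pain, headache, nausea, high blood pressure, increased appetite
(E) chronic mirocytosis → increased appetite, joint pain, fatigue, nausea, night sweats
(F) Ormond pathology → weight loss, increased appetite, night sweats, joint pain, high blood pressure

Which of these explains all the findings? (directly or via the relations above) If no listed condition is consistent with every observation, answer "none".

Checking each candidate against the observations:
(A) paraline deficiency — fails on increased appetite, joint pain (predicts reduced appetite, not increased appetite)
(B) type-II ferritosis — fails on high blood pressure, increased appetite (predicts low blood pressure, not high blood pressure)
(C) vestibular collapse — high blood pressure ✗; increased appetite ✓; joint pain ✗; nausea ✓; night sweats ✓
(D) Kale-Webb syndrome — high blood pressure ✓; increased appetite ✓; joint pain ✓; nausea ✓; night sweats ✓ (by nausea → night sweats)
(E) chronic mirocytosis — does not account for high blood pressure
(F) Ormond pathology — does not account for nausea
(D) is the only candidate with no mismatches.

D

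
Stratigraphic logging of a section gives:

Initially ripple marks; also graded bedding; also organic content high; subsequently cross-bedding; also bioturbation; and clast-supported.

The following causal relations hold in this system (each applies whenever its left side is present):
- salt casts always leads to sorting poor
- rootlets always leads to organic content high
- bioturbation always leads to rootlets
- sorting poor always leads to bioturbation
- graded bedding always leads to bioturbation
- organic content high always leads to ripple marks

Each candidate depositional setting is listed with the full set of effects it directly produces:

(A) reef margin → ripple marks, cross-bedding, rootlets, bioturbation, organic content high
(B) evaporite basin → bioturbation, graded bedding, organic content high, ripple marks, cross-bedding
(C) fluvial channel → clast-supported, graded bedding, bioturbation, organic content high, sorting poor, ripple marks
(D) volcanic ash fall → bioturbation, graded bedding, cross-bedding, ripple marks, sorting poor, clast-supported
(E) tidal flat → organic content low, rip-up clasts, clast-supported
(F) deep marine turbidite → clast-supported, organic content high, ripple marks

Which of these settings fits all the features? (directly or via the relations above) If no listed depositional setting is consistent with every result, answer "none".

D

For each candidate, compare predicted effects to what was observed:
(A) reef margin — does not account for graded bedding, clast-supported
(B) evaporite basin — does not account for clast-supported
(C) fluvial channel — does not account for cross-bedding
(D) volcanic ash fall — ripple marks ✓; graded bedding ✓; organic content high ✓ (via bioturbation → rootlets → organic content high); cross-bedding ✓; bioturbation ✓; clast-supported ✓
(E) tidal flat — fails on ripple marks, graded bedding, organic content high, cross-bedding, bioturbation (predicts organic content low, not organic content high)
(F) deep marine turbidite — ripple marks ✓; graded bedding ✗; organic content high ✓; cross-bedding ✗; bioturbation ✗; clast-supported ✓
(D) is the only candidate with no mismatches.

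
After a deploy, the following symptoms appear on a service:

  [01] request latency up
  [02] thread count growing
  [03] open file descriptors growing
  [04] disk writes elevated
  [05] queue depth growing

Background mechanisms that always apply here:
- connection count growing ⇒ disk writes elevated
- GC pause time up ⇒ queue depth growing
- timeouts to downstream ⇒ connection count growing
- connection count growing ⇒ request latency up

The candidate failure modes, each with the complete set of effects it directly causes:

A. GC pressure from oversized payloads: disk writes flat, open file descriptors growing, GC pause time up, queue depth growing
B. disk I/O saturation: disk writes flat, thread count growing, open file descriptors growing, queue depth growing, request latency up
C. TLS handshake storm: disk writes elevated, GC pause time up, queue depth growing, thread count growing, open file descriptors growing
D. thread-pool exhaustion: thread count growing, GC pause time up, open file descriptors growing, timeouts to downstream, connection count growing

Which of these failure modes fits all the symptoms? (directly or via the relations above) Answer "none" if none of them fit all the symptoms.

D

For each candidate, compare predicted effects to what was observed:
(A) GC pressure from oversized payloads — request latency up NO; thread count growing NO; open file descriptors growing yes; disk writes elevated NO; queue depth growing yes
(B) disk I/O saturation — request latency up yes; thread count growing yes; open file descriptors growing yes; disk writes elevated NO; queue depth growing yes
(C) TLS handshake storm — request latency up NO; thread count growing yes; open file descriptors growing yes; disk writes elevated yes; queue depth growing yes
(D) thread-pool exhaustion — request latency up yes (via connection count growing → request latency up); thread count growing yes; open file descriptors growing yes; disk writes elevated yes (via connection count growing → disk writes elevated); queue depth growing yes (via GC pause time up → queue depth growing)
(D) is the only candidate with no mismatches.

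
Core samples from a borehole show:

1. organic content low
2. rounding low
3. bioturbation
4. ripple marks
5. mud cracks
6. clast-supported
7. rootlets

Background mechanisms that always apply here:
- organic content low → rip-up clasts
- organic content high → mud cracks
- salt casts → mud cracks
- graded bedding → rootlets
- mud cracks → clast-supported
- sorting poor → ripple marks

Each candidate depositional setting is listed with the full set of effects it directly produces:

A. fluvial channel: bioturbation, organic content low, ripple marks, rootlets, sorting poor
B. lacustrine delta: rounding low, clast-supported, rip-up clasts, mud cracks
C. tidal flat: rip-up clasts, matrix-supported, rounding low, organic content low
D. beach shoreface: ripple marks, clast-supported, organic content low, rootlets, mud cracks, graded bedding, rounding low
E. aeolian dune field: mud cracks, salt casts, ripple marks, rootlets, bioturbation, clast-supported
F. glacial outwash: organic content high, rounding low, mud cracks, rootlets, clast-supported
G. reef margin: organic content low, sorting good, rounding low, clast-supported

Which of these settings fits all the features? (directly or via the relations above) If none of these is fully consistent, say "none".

For each candidate, compare predicted effects to what was observed:
(A) fluvial channel — organic content low ✓; rounding low ✗; bioturbation ✓; ripple marks ✓; mud cracks ✗; clast-supported ✗; rootlets ✓
(B) lacustrine delta — does not account for organic content low, bioturbation, ripple marks, rootlets
(C) tidal flat — fails on bioturbation, ripple marks, mud cracks, clast-supported, rootlets (predicts matrix-supported, not clast-supported)
(D) beach shoreface — organic content low ✓; rounding low ✓; bioturbation ✗; ripple marks ✓; mud cracks ✓; clast-supported ✓; rootlets ✓
(E) aeolian dune field — organic content low ✗; rounding low ✗; bioturbation ✓; ripple marks ✓; mud cracks ✓; clast-supported ✓; rootlets ✓
(F) glacial outwash — organic content low ✗; rounding low ✓; bioturbation ✗; ripple marks ✗; mud cracks ✓; clast-supported ✓; rootlets ✓
(G) reef margin — organic content low ✓; rounding low ✓; bioturbation ✗; ripple marks ✗; mud cracks ✗; clast-supported ✓; rootlets ✗
None of the listed candidates fits everything.

none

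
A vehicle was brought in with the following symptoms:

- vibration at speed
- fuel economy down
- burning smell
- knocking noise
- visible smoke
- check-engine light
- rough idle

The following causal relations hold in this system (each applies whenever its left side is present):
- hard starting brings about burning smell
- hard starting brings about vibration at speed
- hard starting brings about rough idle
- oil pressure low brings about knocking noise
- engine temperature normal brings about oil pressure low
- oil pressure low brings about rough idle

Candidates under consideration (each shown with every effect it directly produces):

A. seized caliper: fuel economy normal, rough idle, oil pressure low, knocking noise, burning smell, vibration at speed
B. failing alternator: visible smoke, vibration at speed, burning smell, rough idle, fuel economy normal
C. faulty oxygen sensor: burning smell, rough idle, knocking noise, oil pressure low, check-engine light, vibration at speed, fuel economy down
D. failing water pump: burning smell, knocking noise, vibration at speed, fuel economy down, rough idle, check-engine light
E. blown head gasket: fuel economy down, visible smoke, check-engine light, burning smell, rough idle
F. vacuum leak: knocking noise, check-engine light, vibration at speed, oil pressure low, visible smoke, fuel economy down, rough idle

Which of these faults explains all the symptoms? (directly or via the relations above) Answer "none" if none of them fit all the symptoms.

For each candidate, compare predicted effects to what was observed:
(A) seized caliper — vibration at speed ✓; fuel economy down ✗; burning smell ✓; knocking noise ✓; visible smoke ✗; check-engine light ✗; rough idle ✓
(B) failing alternator — vibration at speed ✓; fuel economy down ✗; burning smell ✓; knocking noise ✗; visible smoke ✓; check-engine light ✗; rough idle ✓
(C) faulty oxygen sensor — does not account for visible smoke
(D) failing water pump — vibration at speed ✓; fuel economy down ✓; burning smell ✓; knocking noise ✓; visible smoke ✗; check-engine light ✓; rough idle ✓
(E) blown head gasket — vibration at speed ✗; fuel economy down ✓; burning smell ✓; knocking noise ✗; visible smoke ✓; check-engine light ✓; rough idle ✓
(F) vacuum leak — does not account for burning smell
None of the listed candidates fits everything.

none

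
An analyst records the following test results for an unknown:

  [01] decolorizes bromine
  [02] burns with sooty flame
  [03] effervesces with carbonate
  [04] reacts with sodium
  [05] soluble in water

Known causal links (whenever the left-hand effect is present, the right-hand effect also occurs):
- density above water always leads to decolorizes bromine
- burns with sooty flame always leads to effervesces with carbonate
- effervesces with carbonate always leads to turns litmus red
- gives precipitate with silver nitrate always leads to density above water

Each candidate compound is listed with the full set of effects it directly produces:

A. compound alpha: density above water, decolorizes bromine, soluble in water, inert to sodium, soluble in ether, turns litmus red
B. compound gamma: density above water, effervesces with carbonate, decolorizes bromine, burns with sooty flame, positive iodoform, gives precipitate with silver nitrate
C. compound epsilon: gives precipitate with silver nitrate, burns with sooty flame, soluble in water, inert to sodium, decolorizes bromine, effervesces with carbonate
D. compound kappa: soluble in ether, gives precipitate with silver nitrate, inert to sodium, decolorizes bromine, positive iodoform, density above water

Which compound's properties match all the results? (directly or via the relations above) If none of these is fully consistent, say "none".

none

Checking each candidate against the observations:
(A) compound alpha — decolorizes bromine yes; burns with sooty flame NO; effervesces with carbonate NO; reacts with sodium NO; soluble in water yes
(B) compound gamma — does not account for reacts with sodium, soluble in water
(C) compound epsilon — fails on reacts with sodium (predicts inert to sodium, not reacts with sodium)
(D) compound kappa — decolorizes bromine yes; burns with sooty flame NO; effervesces with carbonate NO; reacts with sodium NO; soluble in water NO
None of the listed candidates fits everything.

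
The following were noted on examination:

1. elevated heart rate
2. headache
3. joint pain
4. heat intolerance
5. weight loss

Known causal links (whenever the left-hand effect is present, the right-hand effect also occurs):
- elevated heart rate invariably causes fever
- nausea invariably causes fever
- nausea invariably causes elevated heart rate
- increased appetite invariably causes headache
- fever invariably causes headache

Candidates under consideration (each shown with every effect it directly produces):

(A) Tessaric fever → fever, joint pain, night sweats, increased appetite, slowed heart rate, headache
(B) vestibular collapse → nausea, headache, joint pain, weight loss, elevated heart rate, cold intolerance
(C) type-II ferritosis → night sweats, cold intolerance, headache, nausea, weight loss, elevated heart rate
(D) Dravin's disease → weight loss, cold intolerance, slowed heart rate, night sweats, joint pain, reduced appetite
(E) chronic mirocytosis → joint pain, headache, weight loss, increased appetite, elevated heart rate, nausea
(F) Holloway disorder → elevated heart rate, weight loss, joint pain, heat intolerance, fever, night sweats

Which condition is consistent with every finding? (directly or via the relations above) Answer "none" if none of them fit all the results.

F

Checking each candidate against the observations:
(A) Tessaric fever — fails on elevated heart rate, heat intolerance, weight loss (predicts slowed heart rate, not elevated heart rate)
(B) vestibular collapse — fails on heat intolerance (predicts cold intolerance, not heat intolerance)
(C) type-II ferritosis — fails on joint pain, heat intolerance (predicts cold intolerance, not heat intolerance)
(D) Dravin's disease — fails on elevated heart rate, headache, heat intolerance (predicts slowed heart rate, not elevated heart rate; predicts cold intolerance, not heat intolerance)
(E) chronic mirocytosis — elevated heart rate yes; headache yes; joint pain yes; heat intolerance NO; weight loss yes
(F) Holloway disorder — elevated heart rate yes; headache yes (by fever → headache); joint pain yes; heat intolerance yes; weight loss yes
(F) alone accounts for all the evidence.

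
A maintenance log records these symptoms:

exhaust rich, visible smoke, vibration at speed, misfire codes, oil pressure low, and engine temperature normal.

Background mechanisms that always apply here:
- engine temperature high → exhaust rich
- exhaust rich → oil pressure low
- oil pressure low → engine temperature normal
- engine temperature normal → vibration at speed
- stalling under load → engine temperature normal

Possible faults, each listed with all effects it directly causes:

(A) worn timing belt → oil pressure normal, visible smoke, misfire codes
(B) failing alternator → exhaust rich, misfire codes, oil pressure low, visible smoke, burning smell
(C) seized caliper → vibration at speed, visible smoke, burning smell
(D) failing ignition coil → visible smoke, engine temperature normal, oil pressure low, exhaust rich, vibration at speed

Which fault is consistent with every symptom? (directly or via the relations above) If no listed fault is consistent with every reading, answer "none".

B

Per-candidate check:
(A) worn timing belt — exhaust rich -; visible smoke +; vibration at speed -; misfire codes +; oil pressure low -; engine temperature normal -
(B) failing alternator — exhaust rich +; visible smoke +; vibration at speed + (via oil pressure low → engine temperature normal → vibration at speed); misfire codes +; oil pressure low +; engine temperature normal + (via oil pressure low → engine temperature normal)
(C) seized caliper — exhaust rich -; visible smoke +; vibration at speed +; misfire codes -; oil pressure low -; engine temperature normal -
(D) failing ignition coil — exhaust rich +; visible smoke +; vibration at speed +; misfire codes -; oil pressure low +; engine temperature normal +
(B) alone accounts for all the evidence.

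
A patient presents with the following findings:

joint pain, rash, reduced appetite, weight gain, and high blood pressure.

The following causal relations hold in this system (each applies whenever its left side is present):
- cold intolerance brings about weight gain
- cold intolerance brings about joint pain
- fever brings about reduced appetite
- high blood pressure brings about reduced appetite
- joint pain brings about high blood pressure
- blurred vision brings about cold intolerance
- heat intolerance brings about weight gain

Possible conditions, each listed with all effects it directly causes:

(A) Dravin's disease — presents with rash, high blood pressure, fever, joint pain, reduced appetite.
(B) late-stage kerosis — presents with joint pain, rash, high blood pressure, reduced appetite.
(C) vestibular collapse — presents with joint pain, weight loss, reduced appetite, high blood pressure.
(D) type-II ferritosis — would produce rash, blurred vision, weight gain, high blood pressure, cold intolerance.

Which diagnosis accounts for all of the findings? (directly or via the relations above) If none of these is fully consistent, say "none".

Testing each hypothesis:
(A) Dravin's disease — joint pain match; rash match; reduced appetite match; weight gain miss; high blood pressure match
(B) late-stage kerosis — joint pain match; rash match; reduced appetite match; weight gain miss; high blood pressure match
(C) vestibular collapse — fails on rash, weight gain (predicts weight loss, not weight gain)
(D) type-II ferritosis — joint pain match (through cold intolerance → joint pain); rash match; reduced appetite match (through high blood pressure → reduced appetite); weight gain match; high blood pressure match
(D) is the only candidate with no mismatches.

D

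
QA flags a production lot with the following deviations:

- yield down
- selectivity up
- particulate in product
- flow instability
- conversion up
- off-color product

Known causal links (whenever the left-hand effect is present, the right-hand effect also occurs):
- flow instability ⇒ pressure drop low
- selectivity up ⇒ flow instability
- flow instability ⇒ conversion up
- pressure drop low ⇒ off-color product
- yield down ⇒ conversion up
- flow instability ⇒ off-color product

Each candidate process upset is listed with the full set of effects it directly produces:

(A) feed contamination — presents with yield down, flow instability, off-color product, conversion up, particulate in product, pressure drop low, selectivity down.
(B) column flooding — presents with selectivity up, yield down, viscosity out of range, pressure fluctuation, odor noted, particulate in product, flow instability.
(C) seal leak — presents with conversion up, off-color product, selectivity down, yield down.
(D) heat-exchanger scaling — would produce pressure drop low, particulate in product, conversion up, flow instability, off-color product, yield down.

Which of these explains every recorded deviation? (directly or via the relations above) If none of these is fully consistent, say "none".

B

Per-candidate check:
(A) feed contamination — yield down +; selectivity up -; particulate in product +; flow instability +; conversion up +; off-color product +
(B) column flooding — accounts for every observation (conversion up by flow instability → conversion up)
(C) seal leak — yield down +; selectivity up -; particulate in product -; flow instability -; conversion up +; off-color product +
(D) heat-exchanger scaling — yield down +; selectivity up -; particulate in product +; flow instability +; conversion up +; off-color product +
Only (B) is consistent with every observation.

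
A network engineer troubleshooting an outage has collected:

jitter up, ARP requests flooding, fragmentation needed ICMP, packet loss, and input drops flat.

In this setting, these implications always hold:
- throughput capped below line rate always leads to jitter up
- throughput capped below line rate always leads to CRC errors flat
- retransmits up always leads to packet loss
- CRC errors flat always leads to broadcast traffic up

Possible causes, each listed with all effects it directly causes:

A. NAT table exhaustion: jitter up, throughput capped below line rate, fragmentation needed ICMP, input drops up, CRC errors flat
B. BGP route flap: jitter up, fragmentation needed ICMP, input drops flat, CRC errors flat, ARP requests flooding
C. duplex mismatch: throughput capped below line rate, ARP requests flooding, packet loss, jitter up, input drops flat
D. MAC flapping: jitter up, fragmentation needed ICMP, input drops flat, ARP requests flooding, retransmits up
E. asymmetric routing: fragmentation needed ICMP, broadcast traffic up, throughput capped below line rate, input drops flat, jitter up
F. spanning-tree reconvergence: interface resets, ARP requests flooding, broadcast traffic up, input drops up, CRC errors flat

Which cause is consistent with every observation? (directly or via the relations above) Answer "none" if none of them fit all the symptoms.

For each candidate, compare predicted effects to what was observed:
(A) NAT table exhaustion — fails on ARP requests flooding, packet loss, input drops flat (predicts input drops up, not input drops flat)
(B) BGP route flap — jitter up match; ARP requests flooding match; fragmentation needed ICMP match; packet loss miss; input drops flat match
(C) duplex mismatch — jitter up match; ARP requests flooding match; fragmentation needed ICMP miss; packet loss match; input drops flat match
(D) MAC flapping — jitter up match; ARP requests flooding match; fragmentation needed ICMP match; packet loss match (via retransmits up → packet loss); input drops flat match
(E) asymmetric routing — jitter up match; ARP requests flooding miss; fragmentation needed ICMP match; packet loss miss; input drops flat match
(F) spanning-tree reconvergence — jitter up miss; ARP requests flooding match; fragmentation needed ICMP miss; packet loss miss; input drops flat miss
Only (D) is consistent with every observation.

D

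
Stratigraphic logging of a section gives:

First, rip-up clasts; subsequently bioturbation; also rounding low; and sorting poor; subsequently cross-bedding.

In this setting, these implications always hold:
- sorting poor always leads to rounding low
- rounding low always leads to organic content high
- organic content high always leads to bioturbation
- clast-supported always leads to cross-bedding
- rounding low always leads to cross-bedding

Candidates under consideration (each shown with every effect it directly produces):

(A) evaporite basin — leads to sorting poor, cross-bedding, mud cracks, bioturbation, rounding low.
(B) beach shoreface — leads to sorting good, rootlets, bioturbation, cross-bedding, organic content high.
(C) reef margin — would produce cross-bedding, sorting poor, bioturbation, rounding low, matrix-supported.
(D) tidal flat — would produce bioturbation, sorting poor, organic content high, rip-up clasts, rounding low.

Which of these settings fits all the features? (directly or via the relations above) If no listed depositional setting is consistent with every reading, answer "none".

D

For each candidate, compare predicted effects to what was observed:
(A) evaporite basin — rip-up clasts miss; bioturbation match; rounding low match; sorting poor match; cross-bedding match
(B) beach shoreface — rip-up clasts miss; bioturbation match; rounding low miss; sorting poor miss; cross-bedding match
(C) reef margin — rip-up clasts miss; bioturbation match; rounding low match; sorting poor match; cross-bedding match
(D) tidal flat — accounts for every observation (cross-bedding by rounding low → cross-bedding)
(D) alone accounts for all the evidence.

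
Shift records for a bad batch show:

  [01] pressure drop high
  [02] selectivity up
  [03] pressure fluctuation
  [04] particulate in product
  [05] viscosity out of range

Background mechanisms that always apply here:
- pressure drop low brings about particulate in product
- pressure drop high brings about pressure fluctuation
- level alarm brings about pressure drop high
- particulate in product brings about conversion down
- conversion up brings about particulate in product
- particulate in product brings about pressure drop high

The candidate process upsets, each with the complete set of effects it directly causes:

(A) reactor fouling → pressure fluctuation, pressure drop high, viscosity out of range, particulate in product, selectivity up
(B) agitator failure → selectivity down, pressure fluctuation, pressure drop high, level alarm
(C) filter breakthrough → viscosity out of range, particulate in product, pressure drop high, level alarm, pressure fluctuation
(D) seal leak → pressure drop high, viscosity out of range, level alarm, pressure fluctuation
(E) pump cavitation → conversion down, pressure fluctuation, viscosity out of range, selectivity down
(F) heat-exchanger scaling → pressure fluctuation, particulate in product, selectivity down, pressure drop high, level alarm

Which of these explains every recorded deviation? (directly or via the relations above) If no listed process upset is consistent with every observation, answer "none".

A

For each candidate, compare predicted effects to what was observed:
(A) reactor fouling — accounts for every observation
(B) agitator failure — pressure drop high yes; selectivity up NO; pressure fluctuation yes; particulate in product NO; viscosity out of range NO
(C) filter breakthrough — does not account for selectivity up
(D) seal leak — does not account for selectivity up, particulate in product
(E) pump cavitation — pressure drop high NO; selectivity up NO; pressure fluctuation yes; particulate in product NO; viscosity out of range yes
(F) heat-exchanger scaling — pressure drop high yes; selectivity up NO; pressure fluctuation yes; particulate in product yes; viscosity out of range NO
Only (A) is consistent with every observation.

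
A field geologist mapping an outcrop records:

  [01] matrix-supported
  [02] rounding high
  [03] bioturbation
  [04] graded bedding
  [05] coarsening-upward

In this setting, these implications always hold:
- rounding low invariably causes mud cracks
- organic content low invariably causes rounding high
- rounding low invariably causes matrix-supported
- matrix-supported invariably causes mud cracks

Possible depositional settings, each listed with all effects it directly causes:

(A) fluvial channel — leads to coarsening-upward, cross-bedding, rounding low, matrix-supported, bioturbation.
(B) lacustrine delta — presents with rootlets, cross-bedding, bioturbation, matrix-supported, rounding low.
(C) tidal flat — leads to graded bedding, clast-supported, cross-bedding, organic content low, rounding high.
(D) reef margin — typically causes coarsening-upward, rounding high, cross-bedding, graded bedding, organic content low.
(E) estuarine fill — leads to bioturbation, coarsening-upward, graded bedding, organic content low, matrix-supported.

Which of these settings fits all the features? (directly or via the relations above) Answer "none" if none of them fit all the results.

Per-candidate check:
(A) fluvial channel — matrix-supported ✓; rounding high ✗; bioturbation ✓; graded bedding ✗; coarsening-upward ✓
(B) lacustrine delta — fails on rounding high, graded bedding, coarsening-upward (predicts rounding low, not rounding high)
(C) tidal flat — fails on matrix-supported, bioturbation, coarsening-upward (predicts clast-supported, not matrix-supported)
(D) reef margin — does not account for matrix-supported, bioturbation
(E) estuarine fill — matrix-supported ✓; rounding high ✓ (by organic content low → rounding high); bioturbation ✓; graded bedding ✓; coarsening-upward ✓
(E) alone accounts for all the evidence.

E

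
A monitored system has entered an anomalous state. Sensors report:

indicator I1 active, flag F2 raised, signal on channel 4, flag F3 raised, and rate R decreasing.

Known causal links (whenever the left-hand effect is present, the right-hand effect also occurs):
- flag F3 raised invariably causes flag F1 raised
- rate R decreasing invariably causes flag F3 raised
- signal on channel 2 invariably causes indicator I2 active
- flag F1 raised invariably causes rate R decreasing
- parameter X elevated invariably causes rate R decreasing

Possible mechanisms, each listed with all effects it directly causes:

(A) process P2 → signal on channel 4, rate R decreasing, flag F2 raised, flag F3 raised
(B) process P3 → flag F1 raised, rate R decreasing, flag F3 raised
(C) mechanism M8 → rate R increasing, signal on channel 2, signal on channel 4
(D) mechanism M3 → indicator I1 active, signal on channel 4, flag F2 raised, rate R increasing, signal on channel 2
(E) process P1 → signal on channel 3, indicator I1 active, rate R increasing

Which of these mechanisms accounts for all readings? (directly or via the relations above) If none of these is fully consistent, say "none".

Checking each candidate against the observations:
(A) process P2 — indicator I1 active -; flag F2 raised +; signal on channel 4 +; flag F3 raised +; rate R decreasing +
(B) process P3 — indicator I1 active -; flag F2 raised -; signal on channel 4 -; flag F3 raised +; rate R decreasing +
(C) mechanism M8 — indicator I1 active -; flag F2 raised -; signal on channel 4 +; flag F3 raised -; rate R decreasing -
(D) mechanism M3 — indicator I1 active +; flag F2 raised +; signal on channel 4 +; flag F3 raised -; rate R decreasing -
(E) process P1 — indicator I1 active +; flag F2 raised -; signal on channel 4 -; flag F3 raised -; rate R decreasing -
Every candidate fails on at least one observation.

none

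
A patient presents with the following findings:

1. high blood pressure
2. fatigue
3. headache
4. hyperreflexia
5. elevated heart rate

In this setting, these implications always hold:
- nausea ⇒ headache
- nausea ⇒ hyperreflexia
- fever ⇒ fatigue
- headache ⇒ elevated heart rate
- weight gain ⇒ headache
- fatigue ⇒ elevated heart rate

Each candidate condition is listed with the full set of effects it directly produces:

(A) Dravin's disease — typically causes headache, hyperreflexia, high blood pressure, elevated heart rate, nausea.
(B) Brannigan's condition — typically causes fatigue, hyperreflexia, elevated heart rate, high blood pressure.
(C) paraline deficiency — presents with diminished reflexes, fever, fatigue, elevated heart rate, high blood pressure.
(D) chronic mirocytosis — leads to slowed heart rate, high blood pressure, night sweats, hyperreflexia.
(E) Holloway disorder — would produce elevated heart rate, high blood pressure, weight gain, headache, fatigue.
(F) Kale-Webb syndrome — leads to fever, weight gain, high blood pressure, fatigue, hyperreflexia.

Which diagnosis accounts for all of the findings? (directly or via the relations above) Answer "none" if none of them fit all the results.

Checking each candidate against the observations:
(A) Dravin's disease — does not account for fatigue
(B) Brannigan's condition — does not account for headache
(C) paraline deficiency — high blood pressure +; fatigue +; headache -; hyperreflexia -; elevated heart rate +
(D) chronic mirocytosis — high blood pressure +; fatigue -; headache -; hyperreflexia +; elevated heart rate -
(E) Holloway disorder — high blood pressure +; fatigue +; headache +; hyperreflexia -; elevated heart rate +
(F) Kale-Webb syndrome — accounts for every observation (headache by weight gain → headache)
Only (F) is consistent with every observation.

F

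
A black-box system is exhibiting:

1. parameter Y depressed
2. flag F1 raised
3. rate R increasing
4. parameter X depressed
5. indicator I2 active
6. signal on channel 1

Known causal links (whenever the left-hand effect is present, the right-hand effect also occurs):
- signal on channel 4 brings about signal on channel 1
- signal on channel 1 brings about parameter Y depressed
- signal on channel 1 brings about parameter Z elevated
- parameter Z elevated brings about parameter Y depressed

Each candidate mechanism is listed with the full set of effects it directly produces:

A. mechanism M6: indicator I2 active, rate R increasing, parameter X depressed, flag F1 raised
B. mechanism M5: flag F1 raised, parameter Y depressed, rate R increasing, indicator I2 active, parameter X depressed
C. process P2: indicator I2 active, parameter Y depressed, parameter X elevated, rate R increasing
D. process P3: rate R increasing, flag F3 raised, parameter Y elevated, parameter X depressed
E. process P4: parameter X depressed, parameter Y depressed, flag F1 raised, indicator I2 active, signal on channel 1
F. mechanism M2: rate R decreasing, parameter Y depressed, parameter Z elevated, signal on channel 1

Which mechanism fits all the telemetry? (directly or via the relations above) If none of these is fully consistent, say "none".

none

For each candidate, compare predicted effects to what was observed:
(A) mechanism M6 — parameter Y depressed ✗; flag F1 raised ✓; rate R increasing ✓; parameter X depressed ✓; indicator I2 active ✓; signal on channel 1 ✗
(B) mechanism M5 — parameter Y depressed ✓; flag F1 raised ✓; rate R increasing ✓; parameter X depressed ✓; indicator I2 active ✓; signal on channel 1 ✗
(C) process P2 — parameter Y depressed ✓; flag F1 raised ✗; rate R increasing ✓; parameter X depressed ✗; indicator I2 active ✓; signal on channel 1 ✗
(D) process P3 — fails on parameter Y depressed, flag F1 raised, indicator I2 active, signal on channel 1 (predicts parameter Y elevated, not parameter Y depressed)
(E) process P4 — parameter Y depressed ✓; flag F1 raised ✓; rate R increasing ✗; parameter X depressed ✓; indicator I2 active ✓; signal on channel 1 ✓
(F) mechanism M2 — fails on flag F1 raised, rate R increasing, parameter X depressed, indicator I2 active (predicts rate R decreasing, not rate R increasing)
No candidate is consistent with all observations.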